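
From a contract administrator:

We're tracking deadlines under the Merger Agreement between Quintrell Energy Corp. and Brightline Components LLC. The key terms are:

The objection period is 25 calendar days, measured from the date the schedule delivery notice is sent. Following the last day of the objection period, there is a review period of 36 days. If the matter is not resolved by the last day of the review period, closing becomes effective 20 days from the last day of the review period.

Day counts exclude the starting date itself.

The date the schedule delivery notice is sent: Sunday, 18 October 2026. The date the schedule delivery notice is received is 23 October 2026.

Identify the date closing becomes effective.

The last day of the objection period: 25 calendar days after 18 October 2026 is 12 November 2026.
The last day of the review period: 12 November 2026 + 36 days = 18 December 2026.
Adding 20 calendar days to 18 December 2026 gives 7 January 2027, which is the date closing becomes effective.

7 January 2027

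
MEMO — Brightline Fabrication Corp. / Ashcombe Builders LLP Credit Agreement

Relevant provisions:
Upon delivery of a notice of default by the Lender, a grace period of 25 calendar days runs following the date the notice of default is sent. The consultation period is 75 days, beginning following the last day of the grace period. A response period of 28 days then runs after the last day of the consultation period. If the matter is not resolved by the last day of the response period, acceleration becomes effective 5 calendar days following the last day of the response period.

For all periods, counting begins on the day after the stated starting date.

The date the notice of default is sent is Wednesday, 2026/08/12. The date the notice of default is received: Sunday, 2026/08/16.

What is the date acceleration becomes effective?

Adding 25 calendar days to 2026/08/12 gives 2026/09/06, which is the last day of the grace period.
The last day of the consultation period: 2026/09/06 + 75 days = 2026/11/20.
Adding 28 calendar days to 2026/11/20 gives 2026/12/18, which is the last day of the response period.
Adding 5 calendar days to 2026/12/18 gives 2026/12/23, which is the date acceleration becomes effective.

2026/12/23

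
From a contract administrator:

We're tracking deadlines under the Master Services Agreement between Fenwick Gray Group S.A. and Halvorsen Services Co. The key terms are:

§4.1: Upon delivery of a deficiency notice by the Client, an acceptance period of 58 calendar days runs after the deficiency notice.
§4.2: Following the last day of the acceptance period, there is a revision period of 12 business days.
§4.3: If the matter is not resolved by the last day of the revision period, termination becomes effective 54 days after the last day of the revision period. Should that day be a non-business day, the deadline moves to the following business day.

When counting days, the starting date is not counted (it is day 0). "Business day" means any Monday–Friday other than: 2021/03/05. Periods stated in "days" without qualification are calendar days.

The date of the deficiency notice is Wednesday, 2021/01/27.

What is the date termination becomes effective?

Adding 58 calendar days to 2021/01/27 gives 2021/03/26, which is the last day of the acceptance period.
The last day of the revision period: 12 business days after Friday, 2021/03/26, skipping weekends — Mar 29, Mar 30, Mar 31, Apr 1, …, Apr 9, Apr 12, Apr 13 — lands on Tuesday, 2021/04/13.
The date termination becomes effective: 2021/04/13 + 54 days = 2021/06/06. That falls on a Sunday, so it rolls to the next business day, Monday, 2021/06/07.

2021/06/07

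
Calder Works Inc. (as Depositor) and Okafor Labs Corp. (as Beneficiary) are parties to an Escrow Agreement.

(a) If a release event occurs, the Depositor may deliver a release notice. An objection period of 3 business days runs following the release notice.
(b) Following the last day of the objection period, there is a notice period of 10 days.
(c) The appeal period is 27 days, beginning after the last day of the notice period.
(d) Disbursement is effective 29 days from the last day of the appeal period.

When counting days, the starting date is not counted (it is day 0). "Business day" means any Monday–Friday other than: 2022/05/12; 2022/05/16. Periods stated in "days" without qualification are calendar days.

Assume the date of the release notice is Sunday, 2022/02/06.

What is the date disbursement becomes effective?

The last day of the objection period: counting 3 business days from Sunday, 2022/02/06 (Feb 7, Feb 8, Feb 9, skipping weekends) reaches Wednesday, 2022/02/09.
Adding 10 calendar days to 2022/02/09 gives 2022/02/19, which is the last day of the notice period.
The last day of the appeal period: 2022/02/19 + 27 days = 2022/03/18.
Adding 29 calendar days to 2022/03/18 gives 2022/04/16, which is the date disbursement becomes effective.

2022/04/16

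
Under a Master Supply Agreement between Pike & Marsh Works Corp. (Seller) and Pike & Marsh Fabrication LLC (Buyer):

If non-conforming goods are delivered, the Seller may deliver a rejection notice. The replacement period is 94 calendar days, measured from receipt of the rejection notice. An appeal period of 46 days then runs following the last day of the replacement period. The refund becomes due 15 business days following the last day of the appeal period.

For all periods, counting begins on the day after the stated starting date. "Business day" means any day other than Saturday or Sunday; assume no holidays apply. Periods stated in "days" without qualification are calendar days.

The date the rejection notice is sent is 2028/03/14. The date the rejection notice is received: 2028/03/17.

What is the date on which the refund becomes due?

2028/08/25

Adding 94 calendar days to 2028/03/17 gives 2028/06/19, which is the last day of the replacement period.
The last day of the appeal period: 2028/06/19 + 46 days = 2028/08/04.
The date on which the refund becomes due: 15 business days after Friday, 2028/08/04, skipping weekends — Aug 7, Aug 8, Aug 9, Aug 10, …, Aug 23, Aug 24, Aug 25 — lands on Friday, 2028/08/25.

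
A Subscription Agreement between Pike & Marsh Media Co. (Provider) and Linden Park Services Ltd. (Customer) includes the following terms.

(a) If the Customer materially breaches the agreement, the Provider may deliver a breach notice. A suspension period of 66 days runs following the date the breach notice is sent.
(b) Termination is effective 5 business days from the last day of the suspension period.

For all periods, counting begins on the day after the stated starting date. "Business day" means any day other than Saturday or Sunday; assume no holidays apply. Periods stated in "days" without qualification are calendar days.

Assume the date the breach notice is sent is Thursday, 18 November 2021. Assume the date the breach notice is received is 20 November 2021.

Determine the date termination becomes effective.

28 January 2022

The last day of the suspension period: 66 calendar days after 18 November 2021 is 23 January 2022.
The date termination becomes effective: counting 5 business days from Sunday, 23 January 2022 (Jan 24, Jan 25, Jan 26, Jan 27, Jan 28, skipping weekends) reaches Friday, 28 January 2022.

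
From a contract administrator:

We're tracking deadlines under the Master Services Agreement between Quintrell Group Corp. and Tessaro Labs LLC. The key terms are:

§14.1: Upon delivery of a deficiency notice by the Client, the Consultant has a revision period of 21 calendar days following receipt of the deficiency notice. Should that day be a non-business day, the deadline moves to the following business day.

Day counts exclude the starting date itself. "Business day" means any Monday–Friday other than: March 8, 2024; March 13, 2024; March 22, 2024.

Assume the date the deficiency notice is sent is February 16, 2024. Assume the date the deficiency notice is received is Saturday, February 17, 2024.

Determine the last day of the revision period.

Adding 21 calendar days to February 17, 2024 gives March 9, 2024, which is the last day of the revision period. That falls on a Saturday, so it rolls to the next business day, Monday, March 11, 2024.

March 11, 2024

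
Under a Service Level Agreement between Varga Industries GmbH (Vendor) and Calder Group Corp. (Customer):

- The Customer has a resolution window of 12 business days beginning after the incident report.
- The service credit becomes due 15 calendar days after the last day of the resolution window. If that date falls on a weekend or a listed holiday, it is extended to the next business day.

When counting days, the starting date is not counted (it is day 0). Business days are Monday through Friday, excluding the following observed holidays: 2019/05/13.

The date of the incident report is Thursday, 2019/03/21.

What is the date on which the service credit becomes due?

2019/04/23

From Thursday, 2019/03/21, 12 business days (Mar 22, Mar 25, Mar 26, Mar 27, …, Apr 4, Apr 5, Apr 8, skipping weekends) brings us to Monday, 2019/04/08, which is the last day of the resolution window.
Adding 15 calendar days to 2019/04/08 gives 2019/04/23, which is the date on which the service credit becomes due. 2019/04/23 is a Tuesday and is not a listed holiday, so no roll-forward applies.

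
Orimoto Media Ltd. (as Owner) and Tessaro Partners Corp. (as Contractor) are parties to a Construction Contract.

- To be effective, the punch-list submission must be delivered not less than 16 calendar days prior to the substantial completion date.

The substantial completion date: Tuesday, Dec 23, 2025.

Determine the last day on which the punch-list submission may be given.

Counting back 16 calendar days from Dec 23, 2025 gives Dec 7, 2025.

Dec 7, 2025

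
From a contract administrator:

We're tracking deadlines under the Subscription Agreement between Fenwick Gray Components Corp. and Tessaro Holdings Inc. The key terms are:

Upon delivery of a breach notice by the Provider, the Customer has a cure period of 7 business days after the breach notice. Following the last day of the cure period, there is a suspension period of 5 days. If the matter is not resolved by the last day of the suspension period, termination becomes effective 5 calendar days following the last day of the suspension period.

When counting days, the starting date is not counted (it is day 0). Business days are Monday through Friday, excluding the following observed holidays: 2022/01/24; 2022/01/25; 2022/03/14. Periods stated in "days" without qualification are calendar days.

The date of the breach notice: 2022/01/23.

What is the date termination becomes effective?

2022/02/13

The last day of the cure period: 7 business days after Sunday, 2022/01/23, skipping weekends and the listed holidays on Jan 24, Jan 25 — Jan 26, Jan 27, Jan 28, Jan 31, Feb 1, Feb 2, Feb 3 — lands on Thursday, 2022/02/03.
The last day of the suspension period: 2022/02/03 + 5 days = 2022/02/08.
The date termination becomes effective: 5 calendar days after 2022/02/08 is 2022/02/13.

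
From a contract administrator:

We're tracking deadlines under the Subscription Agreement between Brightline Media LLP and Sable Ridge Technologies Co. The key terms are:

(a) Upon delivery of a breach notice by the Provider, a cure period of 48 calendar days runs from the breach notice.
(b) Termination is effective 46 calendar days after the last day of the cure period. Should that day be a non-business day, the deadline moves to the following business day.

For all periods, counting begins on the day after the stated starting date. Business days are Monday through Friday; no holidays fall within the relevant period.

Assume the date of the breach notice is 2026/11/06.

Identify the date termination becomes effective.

2027/02/08

The last day of the cure period: 2026/11/06 + 48 days = 2026/12/24.
The date termination becomes effective: 2026/12/24 + 46 days = 2027/02/08. 2027/02/08 is a Monday, so no roll-forward applies.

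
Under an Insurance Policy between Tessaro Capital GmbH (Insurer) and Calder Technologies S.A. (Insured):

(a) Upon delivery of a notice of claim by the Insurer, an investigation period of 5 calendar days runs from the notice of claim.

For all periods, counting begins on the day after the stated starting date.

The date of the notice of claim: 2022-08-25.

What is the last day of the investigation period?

2022-08-30

The last day of the investigation period: 5 calendar days after 2022-08-25 is 2022-08-30.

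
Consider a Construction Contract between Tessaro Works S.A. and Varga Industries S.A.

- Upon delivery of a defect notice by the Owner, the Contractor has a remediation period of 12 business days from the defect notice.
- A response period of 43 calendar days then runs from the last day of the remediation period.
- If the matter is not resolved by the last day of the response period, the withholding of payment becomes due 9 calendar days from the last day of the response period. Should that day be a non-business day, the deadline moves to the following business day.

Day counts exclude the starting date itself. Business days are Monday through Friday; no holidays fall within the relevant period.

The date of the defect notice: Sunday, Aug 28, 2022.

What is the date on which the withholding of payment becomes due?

Nov 4, 2022

The last day of the remediation period: 12 business days after Sunday, Aug 28, 2022, skipping weekends — Aug 29, Aug 30, Aug 31, Sep 1, …, Sep 9, Sep 12, Sep 13 — lands on Tuesday, Sep 13, 2022.
The last day of the response period: 43 calendar days after Sep 13, 2022 is Oct 26, 2022.
The date on which the withholding of payment becomes due: Oct 26, 2022 + 9 days = Nov 4, 2022. Nov 4, 2022 is a Friday, so no roll-forward applies.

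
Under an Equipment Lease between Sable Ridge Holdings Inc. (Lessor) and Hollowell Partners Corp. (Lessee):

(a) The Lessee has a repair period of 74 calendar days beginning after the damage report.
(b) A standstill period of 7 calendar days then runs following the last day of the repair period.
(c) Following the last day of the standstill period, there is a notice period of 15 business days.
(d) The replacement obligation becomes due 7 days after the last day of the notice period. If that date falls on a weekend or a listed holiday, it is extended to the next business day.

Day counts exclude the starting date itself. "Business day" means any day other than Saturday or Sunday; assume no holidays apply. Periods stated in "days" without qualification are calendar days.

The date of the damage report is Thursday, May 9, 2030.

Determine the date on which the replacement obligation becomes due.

Aug 26, 2030

Adding 74 calendar days to May 9, 2030 gives Jul 22, 2030, which is the last day of the repair period.
Adding 7 calendar days to Jul 22, 2030 gives Jul 29, 2030, which is the last day of the standstill period.
The last day of the notice period: counting 15 business days from Monday, Jul 29, 2030 (Jul 30, Jul 31, Aug 1, Aug 2, …, Aug 15, Aug 16, Aug 19, skipping weekends) reaches Monday, Aug 19, 2030.
The date on which the replacement obligation becomes due: 7 calendar days after Aug 19, 2030 is Aug 26, 2030. Aug 26, 2030 is a Monday, so no roll-forward applies.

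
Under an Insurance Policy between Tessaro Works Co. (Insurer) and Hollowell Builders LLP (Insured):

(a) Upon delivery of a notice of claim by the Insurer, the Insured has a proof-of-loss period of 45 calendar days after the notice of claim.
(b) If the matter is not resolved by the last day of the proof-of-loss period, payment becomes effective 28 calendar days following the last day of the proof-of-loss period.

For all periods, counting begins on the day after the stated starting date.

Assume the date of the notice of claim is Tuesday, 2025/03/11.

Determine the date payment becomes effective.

Adding 45 calendar days to 2025/03/11 gives 2025/04/25, which is the last day of the proof-of-loss period.
The date payment becomes effective: 2025/04/25 + 28 days = 2025/05/23.

2025/05/23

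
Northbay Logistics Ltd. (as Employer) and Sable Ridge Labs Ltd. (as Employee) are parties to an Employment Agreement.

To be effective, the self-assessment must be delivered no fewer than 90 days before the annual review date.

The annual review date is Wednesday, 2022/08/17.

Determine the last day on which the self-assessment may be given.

2022/05/19

2022/08/17 minus 90 days is 2022/05/19.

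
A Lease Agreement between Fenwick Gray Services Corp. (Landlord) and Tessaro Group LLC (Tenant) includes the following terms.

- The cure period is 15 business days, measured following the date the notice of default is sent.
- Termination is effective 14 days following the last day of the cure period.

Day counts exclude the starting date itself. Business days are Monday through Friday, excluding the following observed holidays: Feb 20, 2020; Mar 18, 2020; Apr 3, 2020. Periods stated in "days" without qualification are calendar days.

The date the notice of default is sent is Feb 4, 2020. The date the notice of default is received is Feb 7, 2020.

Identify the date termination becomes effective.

From Tuesday, Feb 4, 2020, 15 business days (Feb 5, Feb 6, Feb 7, Feb 10, …, Feb 24, Feb 25, Feb 26, skipping weekends and the listed holiday on Feb 20) brings us to Wednesday, Feb 26, 2020, which is the last day of the cure period.
The date termination becomes effective: 14 calendar days after Feb 26, 2020 is Mar 11, 2020.

Mar 11, 2020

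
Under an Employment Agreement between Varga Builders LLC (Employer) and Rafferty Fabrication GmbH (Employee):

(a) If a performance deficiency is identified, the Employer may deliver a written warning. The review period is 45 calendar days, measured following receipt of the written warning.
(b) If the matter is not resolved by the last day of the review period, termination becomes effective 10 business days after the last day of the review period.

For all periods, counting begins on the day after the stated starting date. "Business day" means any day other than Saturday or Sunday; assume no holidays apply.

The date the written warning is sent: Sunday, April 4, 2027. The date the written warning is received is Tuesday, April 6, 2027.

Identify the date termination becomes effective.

The last day of the review period: April 6, 2027 + 45 days = May 21, 2027.
The date termination becomes effective: 10 business days after Friday, May 21, 2027, skipping weekends — May 24, May 25, May 26, May 27, May 28, May 31, Jun 1, Jun 2, Jun 3, Jun 4 — lands on Friday, June 4, 2027.

June 4, 2027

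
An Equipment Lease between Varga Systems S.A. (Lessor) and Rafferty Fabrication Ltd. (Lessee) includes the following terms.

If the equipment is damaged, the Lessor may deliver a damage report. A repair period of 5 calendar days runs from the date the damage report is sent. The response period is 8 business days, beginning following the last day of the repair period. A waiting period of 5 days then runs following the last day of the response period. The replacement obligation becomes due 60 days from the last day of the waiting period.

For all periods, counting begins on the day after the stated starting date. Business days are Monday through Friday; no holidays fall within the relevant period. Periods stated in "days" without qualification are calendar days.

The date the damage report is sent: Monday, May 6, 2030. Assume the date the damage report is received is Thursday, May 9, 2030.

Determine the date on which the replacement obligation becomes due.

July 26, 2030

The last day of the repair period: May 6, 2030 + 5 days = May 11, 2030.
The last day of the response period: 8 business days after Saturday, May 11, 2030, skipping weekends — May 13, May 14, May 15, May 16, May 17, May 20, May 21, May 22 — lands on Wednesday, May 22, 2030.
Adding 5 calendar days to May 22, 2030 gives May 27, 2030, which is the last day of the waiting period.
The date on which the replacement obligation becomes due: 60 calendar days after May 27, 2030 is July 26, 2030.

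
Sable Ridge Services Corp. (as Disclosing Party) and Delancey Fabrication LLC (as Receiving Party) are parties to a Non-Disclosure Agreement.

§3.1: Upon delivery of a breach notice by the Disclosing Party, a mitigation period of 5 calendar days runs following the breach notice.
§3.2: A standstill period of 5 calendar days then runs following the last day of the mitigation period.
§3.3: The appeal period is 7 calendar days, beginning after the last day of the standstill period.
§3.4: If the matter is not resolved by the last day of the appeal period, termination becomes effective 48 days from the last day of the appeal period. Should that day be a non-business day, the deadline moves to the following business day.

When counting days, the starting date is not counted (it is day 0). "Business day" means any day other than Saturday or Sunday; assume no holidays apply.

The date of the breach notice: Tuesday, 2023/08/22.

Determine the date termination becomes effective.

2023/10/26

The last day of the mitigation period: 2023/08/22 + 5 days = 2023/08/27.
The last day of the standstill period: 5 calendar days after 2023/08/27 is 2023/09/01.
The last day of the appeal period: 7 calendar days after 2023/09/01 is 2023/09/08.
The date termination becomes effective: 2023/09/08 + 48 days = 2023/10/26. 2023/10/26 is a Thursday, so no roll-forward applies.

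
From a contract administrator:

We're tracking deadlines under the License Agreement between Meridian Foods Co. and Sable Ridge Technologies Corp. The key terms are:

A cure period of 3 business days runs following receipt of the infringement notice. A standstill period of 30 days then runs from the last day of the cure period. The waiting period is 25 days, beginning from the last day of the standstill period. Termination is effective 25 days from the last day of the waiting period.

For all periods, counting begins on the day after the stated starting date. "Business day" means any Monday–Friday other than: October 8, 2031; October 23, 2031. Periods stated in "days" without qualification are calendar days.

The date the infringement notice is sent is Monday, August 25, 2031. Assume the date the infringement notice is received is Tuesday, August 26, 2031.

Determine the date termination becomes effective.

From Tuesday, August 26, 2031, 3 business days (Aug 27, Aug 28, Aug 29, skipping weekends) brings us to Friday, August 29, 2031, which is the last day of the cure period.
The last day of the standstill period: 30 calendar days after August 29, 2031 is September 28, 2031.
Adding 25 calendar days to September 28, 2031 gives October 23, 2031, which is the last day of the waiting period.
Adding 25 calendar days to October 23, 2031 gives November 17, 2031, which is the date termination becomes effective.

November 17, 2031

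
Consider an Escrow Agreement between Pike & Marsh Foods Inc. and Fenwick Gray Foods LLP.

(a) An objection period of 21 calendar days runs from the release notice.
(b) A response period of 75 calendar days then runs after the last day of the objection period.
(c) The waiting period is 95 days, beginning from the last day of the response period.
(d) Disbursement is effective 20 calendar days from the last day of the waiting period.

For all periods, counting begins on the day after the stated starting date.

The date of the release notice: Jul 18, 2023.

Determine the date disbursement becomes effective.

Feb 14, 2024

Adding 21 calendar days to Jul 18, 2023 gives Aug 8, 2023, which is the last day of the objection period.
The last day of the response period: 75 calendar days after Aug 8, 2023 is Oct 22, 2023.
The last day of the waiting period: 95 calendar days after Oct 22, 2023 is Jan 25, 2024.
The date disbursement becomes effective: Jan 25, 2024 + 20 days = Feb 14, 2024.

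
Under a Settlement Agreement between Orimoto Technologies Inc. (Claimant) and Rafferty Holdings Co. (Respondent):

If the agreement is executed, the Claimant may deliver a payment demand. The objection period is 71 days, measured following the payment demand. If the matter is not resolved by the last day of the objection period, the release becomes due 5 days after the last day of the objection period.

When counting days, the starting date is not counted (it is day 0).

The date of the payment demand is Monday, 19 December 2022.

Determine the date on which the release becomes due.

The last day of the objection period: 71 calendar days after 19 December 2022 is 28 February 2023.
The date on which the release becomes due: 5 calendar days after 28 February 2023 is 5 March 2023.

5 March 2023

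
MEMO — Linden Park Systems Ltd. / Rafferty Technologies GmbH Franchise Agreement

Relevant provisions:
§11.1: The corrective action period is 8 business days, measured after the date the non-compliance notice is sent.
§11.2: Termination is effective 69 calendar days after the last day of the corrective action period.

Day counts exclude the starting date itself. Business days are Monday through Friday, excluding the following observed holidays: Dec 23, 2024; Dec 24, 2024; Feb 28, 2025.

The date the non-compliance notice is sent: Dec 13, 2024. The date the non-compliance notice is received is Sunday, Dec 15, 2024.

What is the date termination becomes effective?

The last day of the corrective action period: counting 8 business days from Friday, Dec 13, 2024 (Dec 16, Dec 17, Dec 18, Dec 19, Dec 20, Dec 25, Dec 26, Dec 27, skipping weekends and the listed holidays on Dec 23, Dec 24) reaches Friday, Dec 27, 2024.
Adding 69 calendar days to Dec 27, 2024 gives Mar 6, 2025, which is the date termination becomes effective.

Mar 6, 2025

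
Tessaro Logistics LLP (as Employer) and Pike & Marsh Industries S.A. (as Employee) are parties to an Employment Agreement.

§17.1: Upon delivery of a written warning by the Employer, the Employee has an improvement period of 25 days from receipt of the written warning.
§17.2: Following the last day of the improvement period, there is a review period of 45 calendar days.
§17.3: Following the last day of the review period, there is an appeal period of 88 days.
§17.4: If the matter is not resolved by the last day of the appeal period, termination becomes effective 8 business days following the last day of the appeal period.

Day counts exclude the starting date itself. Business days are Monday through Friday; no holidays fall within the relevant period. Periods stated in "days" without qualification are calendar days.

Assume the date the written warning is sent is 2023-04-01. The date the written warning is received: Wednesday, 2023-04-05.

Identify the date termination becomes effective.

The last day of the improvement period: 25 calendar days after 2023-04-05 is 2023-04-30.
The last day of the review period: 45 calendar days after 2023-04-30 is 2023-06-14.
The last day of the appeal period: 88 calendar days after 2023-06-14 is 2023-09-10.
From Sunday, 2023-09-10, 8 business days (Sep 11, Sep 12, Sep 13, Sep 14, Sep 15, Sep 18, Sep 19, Sep 20, skipping weekends) brings us to Wednesday, 2023-09-20, which is the date termination becomes effective.

2023-09-20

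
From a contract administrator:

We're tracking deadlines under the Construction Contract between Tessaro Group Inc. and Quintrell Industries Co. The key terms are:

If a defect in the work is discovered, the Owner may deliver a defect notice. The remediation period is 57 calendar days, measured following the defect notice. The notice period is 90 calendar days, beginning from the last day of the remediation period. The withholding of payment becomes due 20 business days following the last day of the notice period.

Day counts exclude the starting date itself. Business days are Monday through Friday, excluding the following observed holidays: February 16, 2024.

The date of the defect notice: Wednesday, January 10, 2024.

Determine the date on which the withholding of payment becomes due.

The last day of the remediation period: January 10, 2024 + 57 days = March 7, 2024.
The last day of the notice period: 90 calendar days after March 7, 2024 is June 5, 2024.
The date on which the withholding of payment becomes due: counting 20 business days from Wednesday, June 5, 2024 (Jun 6, Jun 7, Jun 10, Jun 11, …, Jul 1, Jul 2, Jul 3, skipping weekends) reaches Wednesday, July 3, 2024.

July 3, 2024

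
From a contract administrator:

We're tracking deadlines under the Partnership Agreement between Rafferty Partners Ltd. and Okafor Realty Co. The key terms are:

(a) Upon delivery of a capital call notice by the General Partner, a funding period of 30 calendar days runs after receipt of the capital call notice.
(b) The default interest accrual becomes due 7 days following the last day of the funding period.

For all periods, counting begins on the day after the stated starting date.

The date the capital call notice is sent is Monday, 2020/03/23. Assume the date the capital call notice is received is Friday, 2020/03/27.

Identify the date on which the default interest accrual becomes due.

The last day of the funding period: 30 calendar days after 2020/03/27 is 2020/04/26.
The date on which the default interest accrual becomes due: 2020/04/26 + 7 days = 2020/05/03.

2020/05/03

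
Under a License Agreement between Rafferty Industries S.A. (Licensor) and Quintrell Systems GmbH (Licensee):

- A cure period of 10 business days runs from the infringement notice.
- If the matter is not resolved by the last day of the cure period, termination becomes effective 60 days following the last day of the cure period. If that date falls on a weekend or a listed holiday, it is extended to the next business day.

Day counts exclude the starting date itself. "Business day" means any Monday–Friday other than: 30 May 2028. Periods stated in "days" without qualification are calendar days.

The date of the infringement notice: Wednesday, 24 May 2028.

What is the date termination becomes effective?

The last day of the cure period: counting 10 business days from Wednesday, 24 May 2028 (May 25, May 26, May 29, May 31, Jun 1, Jun 2, Jun 5, Jun 6, Jun 7, Jun 8, skipping weekends and the listed holiday on May 30) reaches Thursday, 8 June 2028.
Adding 60 calendar days to 8 June 2028 gives 7 August 2028, which is the date termination becomes effective. 7 August 2028 is a Monday and is not a listed holiday, so no roll-forward applies.

7 August 2028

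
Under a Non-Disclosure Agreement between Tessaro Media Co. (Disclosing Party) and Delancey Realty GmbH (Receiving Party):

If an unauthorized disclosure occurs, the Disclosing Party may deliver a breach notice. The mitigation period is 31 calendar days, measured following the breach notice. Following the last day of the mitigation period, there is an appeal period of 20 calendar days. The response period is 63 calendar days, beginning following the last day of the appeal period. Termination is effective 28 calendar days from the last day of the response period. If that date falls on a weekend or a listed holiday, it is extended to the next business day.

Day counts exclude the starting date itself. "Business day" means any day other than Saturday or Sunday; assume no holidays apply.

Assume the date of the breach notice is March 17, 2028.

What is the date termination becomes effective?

The last day of the mitigation period: 31 calendar days after March 17, 2028 is April 17, 2028.
Adding 20 calendar days to April 17, 2028 gives May 7, 2028, which is the last day of the appeal period.
The last day of the response period: May 7, 2028 + 63 days = July 9, 2028.
Adding 28 calendar days to July 9, 2028 gives August 6, 2028, which is the date termination becomes effective. That falls on a Sunday, so it rolls to the next business day, Monday, August 7, 2028.

August 7, 2028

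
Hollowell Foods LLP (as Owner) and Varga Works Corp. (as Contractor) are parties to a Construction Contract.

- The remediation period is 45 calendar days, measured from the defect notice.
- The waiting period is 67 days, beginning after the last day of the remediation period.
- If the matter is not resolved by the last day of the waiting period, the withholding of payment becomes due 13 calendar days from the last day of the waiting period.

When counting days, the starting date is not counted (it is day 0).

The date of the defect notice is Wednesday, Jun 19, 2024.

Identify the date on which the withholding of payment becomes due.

The last day of the remediation period: 45 calendar days after Jun 19, 2024 is Aug 3, 2024.
Adding 67 calendar days to Aug 3, 2024 gives Oct 9, 2024, which is the last day of the waiting period.
The date on which the withholding of payment becomes due: Oct 9, 2024 + 13 days = Oct 22, 2024.

Oct 22, 2024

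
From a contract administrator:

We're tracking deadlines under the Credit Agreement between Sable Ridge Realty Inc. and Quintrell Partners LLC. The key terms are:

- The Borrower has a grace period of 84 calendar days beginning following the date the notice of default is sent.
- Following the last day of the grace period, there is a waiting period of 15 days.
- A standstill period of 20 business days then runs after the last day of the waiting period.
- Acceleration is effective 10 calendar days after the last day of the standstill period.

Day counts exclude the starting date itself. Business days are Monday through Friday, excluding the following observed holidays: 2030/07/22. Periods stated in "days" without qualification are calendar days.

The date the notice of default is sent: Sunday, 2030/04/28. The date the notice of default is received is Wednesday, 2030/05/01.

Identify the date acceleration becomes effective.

The last day of the grace period: 2030/04/28 + 84 days = 2030/07/21.
Adding 15 calendar days to 2030/07/21 gives 2030/08/05, which is the last day of the waiting period.
The last day of the standstill period: 20 business days after Monday, 2030/08/05, skipping weekends — Aug 6, Aug 7, Aug 8, Aug 9, …, Aug 29, Aug 30, Sep 2 — lands on Monday, 2030/09/02.
The date acceleration becomes effective: 2030/09/02 + 10 days = 2030/09/12.

2030/09/12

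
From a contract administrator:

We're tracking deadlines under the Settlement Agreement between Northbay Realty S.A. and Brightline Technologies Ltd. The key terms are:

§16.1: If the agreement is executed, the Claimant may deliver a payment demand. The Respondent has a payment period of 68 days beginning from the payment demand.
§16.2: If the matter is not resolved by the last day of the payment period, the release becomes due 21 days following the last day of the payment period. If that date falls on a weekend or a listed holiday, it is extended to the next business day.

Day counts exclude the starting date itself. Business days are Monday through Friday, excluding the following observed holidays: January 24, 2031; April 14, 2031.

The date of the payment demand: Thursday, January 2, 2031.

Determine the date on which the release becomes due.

Adding 68 calendar days to January 2, 2031 gives March 11, 2031, which is the last day of the payment period.
The date on which the release becomes due: 21 calendar days after March 11, 2031 is April 1, 2031. April 1, 2031 is a Tuesday and is not a listed holiday, so no roll-forward applies.

April 1, 2031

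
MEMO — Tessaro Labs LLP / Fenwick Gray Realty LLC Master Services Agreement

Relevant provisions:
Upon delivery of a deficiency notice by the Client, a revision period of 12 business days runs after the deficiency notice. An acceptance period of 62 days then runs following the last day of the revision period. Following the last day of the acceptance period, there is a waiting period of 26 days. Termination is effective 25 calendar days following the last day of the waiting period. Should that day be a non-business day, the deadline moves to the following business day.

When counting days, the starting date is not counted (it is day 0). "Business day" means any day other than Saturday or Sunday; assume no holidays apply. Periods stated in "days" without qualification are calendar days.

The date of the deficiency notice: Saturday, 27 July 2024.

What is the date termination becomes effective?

4 December 2024

The last day of the revision period: 12 business days after Saturday, 27 July 2024, skipping weekends — Jul 29, Jul 30, Jul 31, Aug 1, …, Aug 9, Aug 12, Aug 13 — lands on Tuesday, 13 August 2024.
The last day of the acceptance period: 62 calendar days after 13 August 2024 is 14 October 2024.
The last day of the waiting period: 26 calendar days after 14 October 2024 is 9 November 2024.
The date termination becomes effective: 25 calendar days after 9 November 2024 is 4 December 2024. 4 December 2024 is a Wednesday, so no roll-forward applies.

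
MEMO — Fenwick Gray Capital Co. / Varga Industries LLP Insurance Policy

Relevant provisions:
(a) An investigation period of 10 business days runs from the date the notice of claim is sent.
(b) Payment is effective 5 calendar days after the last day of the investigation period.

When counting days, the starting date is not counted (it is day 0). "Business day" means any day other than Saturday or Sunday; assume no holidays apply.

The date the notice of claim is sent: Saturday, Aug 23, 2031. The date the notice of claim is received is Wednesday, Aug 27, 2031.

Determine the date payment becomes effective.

Sep 10, 2031

The last day of the investigation period: 10 business days after Saturday, Aug 23, 2031, skipping weekends — Aug 25, Aug 26, Aug 27, Aug 28, Aug 29, Sep 1, Sep 2, Sep 3, Sep 4, Sep 5 — lands on Friday, Sep 5, 2031.
Adding 5 calendar days to Sep 5, 2031 gives Sep 10, 2031, which is the date payment becomes effective.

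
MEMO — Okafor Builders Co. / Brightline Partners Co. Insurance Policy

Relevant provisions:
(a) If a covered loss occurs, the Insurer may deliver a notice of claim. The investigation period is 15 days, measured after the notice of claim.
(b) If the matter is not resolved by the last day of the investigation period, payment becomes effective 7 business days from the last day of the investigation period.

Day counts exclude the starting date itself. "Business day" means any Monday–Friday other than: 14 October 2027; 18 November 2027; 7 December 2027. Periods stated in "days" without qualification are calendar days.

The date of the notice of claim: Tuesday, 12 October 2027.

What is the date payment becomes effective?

The last day of the investigation period: 15 calendar days after 12 October 2027 is 27 October 2027.
The date payment becomes effective: 7 business days after Wednesday, 27 October 2027, skipping weekends — Oct 28, Oct 29, Nov 1, Nov 2, Nov 3, Nov 4, Nov 5 — lands on Friday, 5 November 2027.

5 November 2027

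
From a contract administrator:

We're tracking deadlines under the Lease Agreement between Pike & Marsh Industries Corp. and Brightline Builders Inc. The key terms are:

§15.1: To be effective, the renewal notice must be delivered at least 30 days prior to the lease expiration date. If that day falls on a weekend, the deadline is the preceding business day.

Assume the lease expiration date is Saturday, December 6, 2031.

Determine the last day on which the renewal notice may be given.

November 6, 2031

December 6, 2031 minus 30 days is November 6, 2031. That is a Thursday, so no adjustment is needed.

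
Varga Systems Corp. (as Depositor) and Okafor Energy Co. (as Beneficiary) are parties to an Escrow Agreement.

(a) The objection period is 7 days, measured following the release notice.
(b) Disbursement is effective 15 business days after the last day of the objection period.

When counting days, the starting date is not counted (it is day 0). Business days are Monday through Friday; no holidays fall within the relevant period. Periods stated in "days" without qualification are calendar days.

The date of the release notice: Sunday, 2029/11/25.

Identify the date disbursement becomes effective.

The last day of the objection period: 2029/11/25 + 7 days = 2029/12/02.
The date disbursement becomes effective: counting 15 business days from Sunday, 2029/12/02 (Dec 3, Dec 4, Dec 5, Dec 6, …, Dec 19, Dec 20, Dec 21, skipping weekends) reaches Friday, 2029/12/21.

2029/12/21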